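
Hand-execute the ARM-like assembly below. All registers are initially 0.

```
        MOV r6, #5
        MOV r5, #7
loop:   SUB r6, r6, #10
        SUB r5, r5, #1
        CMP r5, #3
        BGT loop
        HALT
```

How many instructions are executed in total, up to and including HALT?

after MOV r6, #5: r6=5
after MOV r5, #7: r5=7
after SUB r6, r6, #10: r6=5-10=-5
after SUB r5, r5, #1: r5=7-1=6
CMP r5, #3  (cmp 6,3)
BGT loop: taken
after SUB r6, r6, #10: r6=(-5)-10=-15
after SUB r5, r5, #1: r5=6-1=5
CMP r5, #3  (cmp 5,3)
BGT loop: taken
after SUB r6, r6, #10: r6=(-15)-10=-25
after SUB r5, r5, #1: r5=5-1=4
CMP r5, #3  (cmp 4,3)
BGT loop: taken
after SUB r6, r6, #10: r6=(-25)-10=-35
after SUB r5, r5, #1: r5=4-1=3
CMP r5, #3  (cmp 3,3)
BGT loop: not taken
halt.
Total executed instructions: 19.

19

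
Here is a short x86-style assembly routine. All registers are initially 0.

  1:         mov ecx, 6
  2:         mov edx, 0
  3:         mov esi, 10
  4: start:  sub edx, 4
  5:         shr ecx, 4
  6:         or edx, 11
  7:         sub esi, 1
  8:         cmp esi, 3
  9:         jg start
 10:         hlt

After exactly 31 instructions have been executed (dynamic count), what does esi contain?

mov ecx, 6 → ecx=6
mov edx, 0 → edx=0
mov esi, 10 → esi=10
sub edx, 4 → edx=0-4=-4
shr ecx, 4 → ecx=6>>4=0
or edx, 11 → edx=(-4)|11=-1
sub esi, 1 → esi=10-1=9
cmp esi, 3  (cmp 9,3)
jg start: taken
sub edx, 4 → edx=(-1)-4=-5
shr ecx, 4 → ecx=0>>4=0
or edx, 11 → edx=(-5)|11=-5
sub esi, 1 → esi=9-1=8
cmp esi, 3  (cmp 8,3)
jg start: taken
sub edx, 4 → edx=(-5)-4=-9
shr ecx, 4 → ecx=0>>4=0
or edx, 11 → edx=(-9)|11=-1
sub esi, 1 → esi=8-1=7
cmp esi, 3  (cmp 7,3)
jg start: taken
sub edx, 4 → edx=(-1)-4=-5
shr ecx, 4 → ecx=0>>4=0
or edx, 11 → edx=(-5)|11=-5
sub esi, 1 → esi=7-1=6
cmp esi, 3  (cmp 6,3)
jg start: taken
sub edx, 4 → edx=(-5)-4=-9
shr ecx, 4 → ecx=0>>4=0
or edx, 11 → edx=(-9)|11=-1
sub esi, 1 → esi=6-1=5
After step 31: esi = 5.

5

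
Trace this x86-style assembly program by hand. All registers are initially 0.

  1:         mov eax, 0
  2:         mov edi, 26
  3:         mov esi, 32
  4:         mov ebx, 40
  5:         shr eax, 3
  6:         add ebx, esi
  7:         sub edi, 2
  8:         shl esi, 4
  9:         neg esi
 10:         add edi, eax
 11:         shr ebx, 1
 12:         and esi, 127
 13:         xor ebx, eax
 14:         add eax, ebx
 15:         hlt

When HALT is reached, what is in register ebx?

after mov eax, 0: eax=0
after mov edi, 26: edi=26
after mov esi, 32: esi=32
after mov ebx, 40: ebx=40
after shr eax, 3: eax=0>>3=0
after add ebx, esi: ebx=40+32=72
after sub edi, 2: edi=26-2=24
after shl esi, 4: esi=32<<4=512
after neg esi: esi=-(512)=-512
after add edi, eax: edi=24+0=24
after shr ebx, 1: ebx=72>>1=36
after and esi, 127: esi=(-512)&127=0
after xor ebx, eax: ebx=36^0=36
after add eax, ebx: eax=0+36=36
halt.

36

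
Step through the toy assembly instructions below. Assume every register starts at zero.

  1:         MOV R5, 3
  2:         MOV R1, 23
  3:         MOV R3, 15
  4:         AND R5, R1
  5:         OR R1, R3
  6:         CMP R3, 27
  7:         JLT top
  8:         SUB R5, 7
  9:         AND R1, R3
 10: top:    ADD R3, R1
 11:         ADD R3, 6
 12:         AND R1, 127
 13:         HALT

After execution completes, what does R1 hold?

31

R5=3
R1=23
R3=15
R5=3&23=3
R1=23|15=31
CMP R3, 27  (cmp 15,27)
JLT top: taken
R3=15+31=46
R3=46+6=52
R1=31&127=31
halt.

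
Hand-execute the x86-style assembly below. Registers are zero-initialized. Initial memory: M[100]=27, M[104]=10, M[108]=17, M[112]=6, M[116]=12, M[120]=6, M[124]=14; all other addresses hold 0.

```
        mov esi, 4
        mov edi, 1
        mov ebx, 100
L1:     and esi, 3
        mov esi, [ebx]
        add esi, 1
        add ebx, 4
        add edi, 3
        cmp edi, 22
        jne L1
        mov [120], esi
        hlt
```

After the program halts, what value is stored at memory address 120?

15

mov esi, 4 → esi=4
mov edi, 1 → edi=1
mov ebx, 100 → ebx=100
and esi, 3 → esi=4&3=0
mov esi, [ebx] → esi=M[100]=27
add esi, 1 → esi=27+1=28
add ebx, 4 → ebx=100+4=104
add edi, 3 → edi=1+3=4
cmp edi, 22  (cmp 4,22)
jne L1: taken
and esi, 3 → esi=28&3=0
mov esi, [ebx] → esi=M[104]=10
add esi, 1 → esi=10+1=11
add ebx, 4 → ebx=104+4=108
add edi, 3 → edi=4+3=7
cmp edi, 22  (cmp 7,22)
jne L1: taken
and esi, 3 → esi=11&3=3
mov esi, [ebx] → esi=M[108]=17
add esi, 1 → esi=17+1=18
add ebx, 4 → ebx=108+4=112
add edi, 3 → edi=7+3=10
cmp edi, 22  (cmp 10,22)
jne L1: taken
and esi, 3 → esi=18&3=2
mov esi, [ebx] → esi=M[112]=6
add esi, 1 → esi=6+1=7
add ebx, 4 → ebx=112+4=116
add edi, 3 → edi=10+3=13
cmp edi, 22  (cmp 13,22)
jne L1: taken
and esi, 3 → esi=7&3=3
mov esi, [ebx] → esi=M[116]=12
add esi, 1 → esi=12+1=13
add ebx, 4 → ebx=116+4=120
add edi, 3 → edi=13+3=16
cmp edi, 22  (cmp 16,22)
jne L1: taken
and esi, 3 → esi=13&3=1
mov esi, [ebx] → esi=M[120]=6
add esi, 1 → esi=6+1=7
add ebx, 4 → ebx=120+4=124
add edi, 3 → edi=16+3=19
cmp edi, 22  (cmp 19,22)
jne L1: taken
and esi, 3 → esi=7&3=3
mov esi, [ebx] → esi=M[124]=14
add esi, 1 → esi=14+1=15
add ebx, 4 → ebx=124+4=128
add edi, 3 → edi=19+3=22
cmp edi, 22  (cmp 22,22)
jne L1: not taken
mov [120], esi → M[120]=15
halt.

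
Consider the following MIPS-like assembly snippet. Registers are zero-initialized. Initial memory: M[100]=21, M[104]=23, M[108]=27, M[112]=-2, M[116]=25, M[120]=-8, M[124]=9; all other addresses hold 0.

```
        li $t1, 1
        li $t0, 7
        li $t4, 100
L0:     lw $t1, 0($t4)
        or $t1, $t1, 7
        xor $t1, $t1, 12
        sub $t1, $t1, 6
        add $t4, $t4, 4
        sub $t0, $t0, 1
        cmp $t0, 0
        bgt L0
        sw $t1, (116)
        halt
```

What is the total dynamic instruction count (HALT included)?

61

li $t1, 1 → $t1=1
li $t0, 7 → $t0=7
li $t4, 100 → $t4=100
lw $t1, 0($t4) → $t1=M[100]=21
or $t1, $t1, 7 → $t1=21|7=23
xor $t1, $t1, 12 → $t1=23^12=27
sub $t1, $t1, 6 → $t1=27-6=21
add $t4, $t4, 4 → $t4=100+4=104
sub $t0, $t0, 1 → $t0=7-1=6
cmp $t0, 0  (cmp 6,0)
bgt L0: taken
lw $t1, 0($t4) → $t1=M[104]=23
or $t1, $t1, 7 → $t1=23|7=23
xor $t1, $t1, 12 → $t1=23^12=27
sub $t1, $t1, 6 → $t1=27-6=21
add $t4, $t4, 4 → $t4=104+4=108
sub $t0, $t0, 1 → $t0=6-1=5
cmp $t0, 0  (cmp 5,0)
bgt L0: taken
lw $t1, 0($t4) → $t1=M[108]=27
or $t1, $t1, 7 → $t1=27|7=31
xor $t1, $t1, 12 → $t1=31^12=19
sub $t1, $t1, 6 → $t1=19-6=13
add $t4, $t4, 4 → $t4=108+4=112
sub $t0, $t0, 1 → $t0=5-1=4
cmp $t0, 0  (cmp 4,0)
bgt L0: taken
lw $t1, 0($t4) → $t1=M[112]=-2
or $t1, $t1, 7 → $t1=(-2)|7=-1
xor $t1, $t1, 12 → $t1=(-1)^12=-13
sub $t1, $t1, 6 → $t1=(-13)-6=-19
add $t4, $t4, 4 → $t4=112+4=116
sub $t0, $t0, 1 → $t0=4-1=3
cmp $t0, 0  (cmp 3,0)
bgt L0: taken
lw $t1, 0($t4) → $t1=M[116]=25
or $t1, $t1, 7 → $t1=25|7=31
xor $t1, $t1, 12 → $t1=31^12=19
sub $t1, $t1, 6 → $t1=19-6=13
add $t4, $t4, 4 → $t4=116+4=120
sub $t0, $t0, 1 → $t0=3-1=2
cmp $t0, 0  (cmp 2,0)
bgt L0: taken
lw $t1, 0($t4) → $t1=M[120]=-8
or $t1, $t1, 7 → $t1=(-8)|7=-1
xor $t1, $t1, 12 → $t1=(-1)^12=-13
sub $t1, $t1, 6 → $t1=(-13)-6=-19
add $t4, $t4, 4 → $t4=120+4=124
sub $t0, $t0, 1 → $t0=2-1=1
cmp $t0, 0  (cmp 1,0)
bgt L0: taken
lw $t1, 0($t4) → $t1=M[124]=9
or $t1, $t1, 7 → $t1=9|7=15
xor $t1, $t1, 12 → $t1=15^12=3
sub $t1, $t1, 6 → $t1=3-6=-3
add $t4, $t4, 4 → $t4=124+4=128
sub $t0, $t0, 1 → $t0=1-1=0
cmp $t0, 0  (cmp 0,0)
bgt L0: not taken
sw $t1, (116) → M[116]=-3
halt.
Total executed instructions: 61.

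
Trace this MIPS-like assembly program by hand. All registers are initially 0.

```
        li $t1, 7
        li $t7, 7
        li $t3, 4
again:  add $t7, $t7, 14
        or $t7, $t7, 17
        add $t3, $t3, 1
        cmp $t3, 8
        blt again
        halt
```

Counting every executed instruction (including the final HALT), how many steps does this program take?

24

$t1=7
$t7=7
$t3=4
$t7=7+14=21
$t7=21|17=21
$t3=4+1=5
cmp $t3, 8  (cmp 5,8)
blt again: taken
$t7=21+14=35
$t7=35|17=51
$t3=5+1=6
cmp $t3, 8  (cmp 6,8)
blt again: taken
$t7=51+14=65
$t7=65|17=81
$t3=6+1=7
cmp $t3, 8  (cmp 7,8)
blt again: taken
$t7=81+14=95
$t7=95|17=95
$t3=7+1=8
cmp $t3, 8  (cmp 8,8)
blt again: not taken
halt.
Total executed instructions: 24.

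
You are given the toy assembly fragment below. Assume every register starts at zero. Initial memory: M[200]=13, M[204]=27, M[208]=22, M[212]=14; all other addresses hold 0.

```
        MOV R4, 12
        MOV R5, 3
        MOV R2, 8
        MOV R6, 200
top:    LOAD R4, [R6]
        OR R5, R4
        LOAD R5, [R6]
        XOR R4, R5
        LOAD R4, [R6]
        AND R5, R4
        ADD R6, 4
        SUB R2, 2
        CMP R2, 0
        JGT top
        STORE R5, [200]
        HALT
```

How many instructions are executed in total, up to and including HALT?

46

after MOV R4, 12: R4=12
after MOV R5, 3: R5=3
after MOV R2, 8: R2=8
after MOV R6, 200: R6=200
after LOAD R4, [R6]: R4=M[200]=13
after OR R5, R4: R5=3|13=15
after LOAD R5, [R6]: R5=M[200]=13
after XOR R4, R5: R4=13^13=0
after LOAD R4, [R6]: R4=M[200]=13
after AND R5, R4: R5=13&13=13
after ADD R6, 4: R6=200+4=204
after SUB R2, 2: R2=8-2=6
CMP R2, 0  (cmp 6,0)
JGT top: taken
after LOAD R4, [R6]: R4=M[204]=27
after OR R5, R4: R5=13|27=31
after LOAD R5, [R6]: R5=M[204]=27
after XOR R4, R5: R4=27^27=0
after LOAD R4, [R6]: R4=M[204]=27
after AND R5, R4: R5=27&27=27
after ADD R6, 4: R6=204+4=208
after SUB R2, 2: R2=6-2=4
CMP R2, 0  (cmp 4,0)
JGT top: taken
after LOAD R4, [R6]: R4=M[208]=22
after OR R5, R4: R5=27|22=31
after LOAD R5, [R6]: R5=M[208]=22
after XOR R4, R5: R4=22^22=0
after LOAD R4, [R6]: R4=M[208]=22
after AND R5, R4: R5=22&22=22
after ADD R6, 4: R6=208+4=212
after SUB R2, 2: R2=4-2=2
CMP R2, 0  (cmp 2,0)
JGT top: taken
after LOAD R4, [R6]: R4=M[212]=14
after OR R5, R4: R5=22|14=30
after LOAD R5, [R6]: R5=M[212]=14
after XOR R4, R5: R4=14^14=0
after LOAD R4, [R6]: R4=M[212]=14
after AND R5, R4: R5=14&14=14
after ADD R6, 4: R6=212+4=216
after SUB R2, 2: R2=2-2=0
CMP R2, 0  (cmp 0,0)
JGT top: not taken
STORE R5, [200] → M[200]=14
halt.
Total executed instructions: 46.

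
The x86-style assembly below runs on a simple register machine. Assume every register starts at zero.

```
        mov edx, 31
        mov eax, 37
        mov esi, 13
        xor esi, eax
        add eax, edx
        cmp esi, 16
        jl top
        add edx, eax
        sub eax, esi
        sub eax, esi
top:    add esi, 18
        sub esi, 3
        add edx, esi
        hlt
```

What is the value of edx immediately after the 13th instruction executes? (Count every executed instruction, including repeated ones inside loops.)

154

edx=31
eax=37
esi=13
esi=13^37=40
eax=37+31=68
cmp esi, 16  (cmp 40,16)
jl top: not taken
edx=31+68=99
eax=68-40=28
eax=28-40=-12
esi=40+18=58
esi=58-3=55
edx=99+55=154
After step 13: edx = 154.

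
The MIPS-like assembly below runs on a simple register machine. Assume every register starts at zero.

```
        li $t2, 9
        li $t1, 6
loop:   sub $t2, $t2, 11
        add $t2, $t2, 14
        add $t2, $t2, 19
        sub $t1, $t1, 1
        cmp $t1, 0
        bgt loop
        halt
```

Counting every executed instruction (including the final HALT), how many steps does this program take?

li $t2, 9 → $t2=9
li $t1, 6 → $t1=6
sub $t2, $t2, 11 → $t2=9-11=-2
add $t2, $t2, 14 → $t2=(-2)+14=12
add $t2, $t2, 19 → $t2=12+19=31
sub $t1, $t1, 1 → $t1=6-1=5
cmp $t1, 0  (cmp 5,0)
bgt loop: taken
sub $t2, $t2, 11 → $t2=31-11=20
add $t2, $t2, 14 → $t2=20+14=34
add $t2, $t2, 19 → $t2=34+19=53
sub $t1, $t1, 1 → $t1=5-1=4
cmp $t1, 0  (cmp 4,0)
bgt loop: taken
sub $t2, $t2, 11 → $t2=53-11=42
add $t2, $t2, 14 → $t2=42+14=56
add $t2, $t2, 19 → $t2=56+19=75
sub $t1, $t1, 1 → $t1=4-1=3
cmp $t1, 0  (cmp 3,0)
bgt loop: taken
sub $t2, $t2, 11 → $t2=75-11=64
add $t2, $t2, 14 → $t2=64+14=78
add $t2, $t2, 19 → $t2=78+19=97
sub $t1, $t1, 1 → $t1=3-1=2
cmp $t1, 0  (cmp 2,0)
bgt loop: taken
sub $t2, $t2, 11 → $t2=97-11=86
add $t2, $t2, 14 → $t2=86+14=100
add $t2, $t2, 19 → $t2=100+19=119
sub $t1, $t1, 1 → $t1=2-1=1
cmp $t1, 0  (cmp 1,0)
bgt loop: taken
sub $t2, $t2, 11 → $t2=119-11=108
add $t2, $t2, 14 → $t2=108+14=122
add $t2, $t2, 19 → $t2=122+19=141
sub $t1, $t1, 1 → $t1=1-1=0
cmp $t1, 0  (cmp 0,0)
bgt loop: not taken
halt.
Total executed instructions: 39.

39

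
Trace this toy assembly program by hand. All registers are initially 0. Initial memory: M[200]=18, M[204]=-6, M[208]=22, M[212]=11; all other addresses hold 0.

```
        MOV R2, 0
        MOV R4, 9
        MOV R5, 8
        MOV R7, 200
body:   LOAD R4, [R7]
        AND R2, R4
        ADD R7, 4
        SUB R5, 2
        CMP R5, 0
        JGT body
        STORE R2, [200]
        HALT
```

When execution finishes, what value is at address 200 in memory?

0

after MOV R2, 0: R2=0
after MOV R4, 9: R4=9
after MOV R5, 8: R5=8
after MOV R7, 200: R7=200
after LOAD R4, [R7]: R4=M[200]=18
after AND R2, R4: R2=0&18=0
after ADD R7, 4: R7=200+4=204
after SUB R5, 2: R5=8-2=6
CMP R5, 0  (cmp 6,0)
JGT body: taken
after LOAD R4, [R7]: R4=M[204]=-6
after AND R2, R4: R2=0&(-6)=0
after ADD R7, 4: R7=204+4=208
after SUB R5, 2: R5=6-2=4
CMP R5, 0  (cmp 4,0)
JGT body: taken
after LOAD R4, [R7]: R4=M[208]=22
after AND R2, R4: R2=0&22=0
after ADD R7, 4: R7=208+4=212
after SUB R5, 2: R5=4-2=2
CMP R5, 0  (cmp 2,0)
JGT body: taken
after LOAD R4, [R7]: R4=M[212]=11
after AND R2, R4: R2=0&11=0
after ADD R7, 4: R7=212+4=216
after SUB R5, 2: R5=2-2=0
CMP R5, 0  (cmp 0,0)
JGT body: not taken
STORE R2, [200] → M[200]=0
halt.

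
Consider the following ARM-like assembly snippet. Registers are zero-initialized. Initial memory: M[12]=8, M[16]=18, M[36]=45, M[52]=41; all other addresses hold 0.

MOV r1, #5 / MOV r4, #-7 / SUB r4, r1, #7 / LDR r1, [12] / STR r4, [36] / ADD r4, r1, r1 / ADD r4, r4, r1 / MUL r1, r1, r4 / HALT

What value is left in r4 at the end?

r1=5
r4=-7
r4=5-7=-2
r1=M[12]=8
STR r4, [36] → M[36]=-2
r4=8+8=16
r4=16+8=24
r1=8*24=192
halt.

24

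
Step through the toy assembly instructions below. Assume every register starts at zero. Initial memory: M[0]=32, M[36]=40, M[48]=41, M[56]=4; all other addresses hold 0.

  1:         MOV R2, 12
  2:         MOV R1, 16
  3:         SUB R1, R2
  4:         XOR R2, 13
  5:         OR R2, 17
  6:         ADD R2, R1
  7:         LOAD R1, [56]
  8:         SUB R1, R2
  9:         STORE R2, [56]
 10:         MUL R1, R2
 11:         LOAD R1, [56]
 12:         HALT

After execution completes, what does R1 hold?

after MOV R2, 12: R2=12
after MOV R1, 16: R1=16
after SUB R1, R2: R1=16-12=4
after XOR R2, 13: R2=12^13=1
after OR R2, 17: R2=1|17=17
after ADD R2, R1: R2=17+4=21
after LOAD R1, [56]: R1=M[56]=4
after SUB R1, R2: R1=4-21=-17
STORE R2, [56] → M[56]=21
after MUL R1, R2: R1=(-17)*21=-357
after LOAD R1, [56]: R1=M[56]=21
halt.

21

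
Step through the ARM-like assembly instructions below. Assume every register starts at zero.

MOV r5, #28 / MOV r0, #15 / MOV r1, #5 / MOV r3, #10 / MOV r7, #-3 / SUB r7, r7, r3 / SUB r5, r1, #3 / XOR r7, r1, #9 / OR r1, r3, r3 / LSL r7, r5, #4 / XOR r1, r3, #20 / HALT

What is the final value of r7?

32

r5=28
r0=15
r1=5
r3=10
r7=-3
r7=(-3)-10=-13
r5=5-3=2
r7=5^9=12
r1=10|10=10
r7=2<<4=32
r1=10^20=30
halt.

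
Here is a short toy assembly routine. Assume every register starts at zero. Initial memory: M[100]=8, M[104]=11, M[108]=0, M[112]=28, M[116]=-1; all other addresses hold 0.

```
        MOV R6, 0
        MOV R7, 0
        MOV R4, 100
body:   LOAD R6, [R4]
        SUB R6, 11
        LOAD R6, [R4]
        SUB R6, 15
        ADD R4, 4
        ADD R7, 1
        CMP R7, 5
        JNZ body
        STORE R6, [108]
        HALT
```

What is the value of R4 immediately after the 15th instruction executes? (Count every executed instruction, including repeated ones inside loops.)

R6=0
R7=0
R4=100
R6=M[100]=8
R6=8-11=-3
R6=M[100]=8
R6=8-15=-7
R4=100+4=104
R7=0+1=1
CMP R7, 5  (cmp 1,5)
JNZ body: taken
R6=M[104]=11
R6=11-11=0
R6=M[104]=11
R6=11-15=-4
After step 15: R4 = 104.

104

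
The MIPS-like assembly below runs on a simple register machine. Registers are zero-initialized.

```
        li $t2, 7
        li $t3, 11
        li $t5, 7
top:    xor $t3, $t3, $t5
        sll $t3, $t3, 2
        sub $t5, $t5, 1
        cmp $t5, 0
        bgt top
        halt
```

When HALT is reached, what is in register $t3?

$t2=7
$t3=11
$t5=7
$t3=11^7=12
$t3=12<<2=48
$t5=7-1=6
cmp $t5, 0  (cmp 6,0)
bgt top: taken
$t3=48^6=54
$t3=54<<2=216
$t5=6-1=5
cmp $t5, 0  (cmp 5,0)
bgt top: taken
$t3=216^5=221
$t3=221<<2=884
$t5=5-1=4
cmp $t5, 0  (cmp 4,0)
bgt top: taken
$t3=884^4=880
$t3=880<<2=3520
$t5=4-1=3
cmp $t5, 0  (cmp 3,0)
bgt top: taken
$t3=3520^3=3523
$t3=3523<<2=14092
$t5=3-1=2
cmp $t5, 0  (cmp 2,0)
bgt top: taken
$t3=14092^2=14094
$t3=14094<<2=56376
$t5=2-1=1
cmp $t5, 0  (cmp 1,0)
bgt top: taken
$t3=56376^1=56377
$t3=56377<<2=225508
$t5=1-1=0
cmp $t5, 0  (cmp 0,0)
bgt top: not taken
halt.

225508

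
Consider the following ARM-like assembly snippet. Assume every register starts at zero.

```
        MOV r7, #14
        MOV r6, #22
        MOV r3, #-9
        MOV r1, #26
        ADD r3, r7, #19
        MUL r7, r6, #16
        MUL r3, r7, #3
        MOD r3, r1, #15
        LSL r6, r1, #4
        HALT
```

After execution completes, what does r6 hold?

416

MOV r7, #14 → r7=14
MOV r6, #22 → r6=22
MOV r3, #-9 → r3=-9
MOV r1, #26 → r1=26
ADD r3, r7, #19 → r3=14+19=33
MUL r7, r6, #16 → r7=22*16=352
MUL r3, r7, #3 → r3=352*3=1056
MOD r3, r1, #15 → r3=26%15=11
LSL r6, r1, #4 → r6=26<<4=416
halt.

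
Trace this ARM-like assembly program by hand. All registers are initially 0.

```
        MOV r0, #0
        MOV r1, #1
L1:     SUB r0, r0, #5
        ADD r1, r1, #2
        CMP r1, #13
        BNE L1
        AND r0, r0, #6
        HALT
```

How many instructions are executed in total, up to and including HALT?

after MOV r0, #0: r0=0
after MOV r1, #1: r1=1
after SUB r0, r0, #5: r0=0-5=-5
after ADD r1, r1, #2: r1=1+2=3
CMP r1, #13  (cmp 3,13)
BNE L1: taken
after SUB r0, r0, #5: r0=(-5)-5=-10
after ADD r1, r1, #2: r1=3+2=5
CMP r1, #13  (cmp 5,13)
BNE L1: taken
after SUB r0, r0, #5: r0=(-10)-5=-15
after ADD r1, r1, #2: r1=5+2=7
CMP r1, #13  (cmp 7,13)
BNE L1: taken
after SUB r0, r0, #5: r0=(-15)-5=-20
after ADD r1, r1, #2: r1=7+2=9
CMP r1, #13  (cmp 9,13)
BNE L1: taken
after SUB r0, r0, #5: r0=(-20)-5=-25
after ADD r1, r1, #2: r1=9+2=11
CMP r1, #13  (cmp 11,13)
BNE L1: taken
after SUB r0, r0, #5: r0=(-25)-5=-30
after ADD r1, r1, #2: r1=11+2=13
CMP r1, #13  (cmp 13,13)
BNE L1: not taken
after AND r0, r0, #6: r0=(-30)&6=2
halt.
Total executed instructions: 28.

28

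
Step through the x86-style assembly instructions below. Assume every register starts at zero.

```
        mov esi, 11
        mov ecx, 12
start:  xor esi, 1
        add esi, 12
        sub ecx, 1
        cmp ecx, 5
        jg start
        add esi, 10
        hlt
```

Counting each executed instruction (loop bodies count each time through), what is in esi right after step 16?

46

mov esi, 11 → esi=11
mov ecx, 12 → ecx=12
xor esi, 1 → esi=11^1=10
add esi, 12 → esi=10+12=22
sub ecx, 1 → ecx=12-1=11
cmp ecx, 5  (cmp 11,5)
jg start: taken
xor esi, 1 → esi=22^1=23
add esi, 12 → esi=23+12=35
sub ecx, 1 → ecx=11-1=10
cmp ecx, 5  (cmp 10,5)
jg start: taken
xor esi, 1 → esi=35^1=34
add esi, 12 → esi=34+12=46
sub ecx, 1 → ecx=10-1=9
cmp ecx, 5  (cmp 9,5)
After step 16: esi = 46.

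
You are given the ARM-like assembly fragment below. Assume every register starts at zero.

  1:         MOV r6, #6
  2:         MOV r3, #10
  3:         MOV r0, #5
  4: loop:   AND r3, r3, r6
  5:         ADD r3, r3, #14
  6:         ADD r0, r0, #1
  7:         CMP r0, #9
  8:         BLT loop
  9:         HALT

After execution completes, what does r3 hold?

18

MOV r6, #6 → r6=6
MOV r3, #10 → r3=10
MOV r0, #5 → r0=5
AND r3, r3, r6 → r3=10&6=2
ADD r3, r3, #14 → r3=2+14=16
ADD r0, r0, #1 → r0=5+1=6
CMP r0, #9  (cmp 6,9)
BLT loop: taken
AND r3, r3, r6 → r3=16&6=0
ADD r3, r3, #14 → r3=0+14=14
ADD r0, r0, #1 → r0=6+1=7
CMP r0, #9  (cmp 7,9)
BLT loop: taken
AND r3, r3, r6 → r3=14&6=6
ADD r3, r3, #14 → r3=6+14=20
ADD r0, r0, #1 → r0=7+1=8
CMP r0, #9  (cmp 8,9)
BLT loop: taken
AND r3, r3, r6 → r3=20&6=4
ADD r3, r3, #14 → r3=4+14=18
ADD r0, r0, #1 → r0=8+1=9
CMP r0, #9  (cmp 9,9)
BLT loop: not taken
halt.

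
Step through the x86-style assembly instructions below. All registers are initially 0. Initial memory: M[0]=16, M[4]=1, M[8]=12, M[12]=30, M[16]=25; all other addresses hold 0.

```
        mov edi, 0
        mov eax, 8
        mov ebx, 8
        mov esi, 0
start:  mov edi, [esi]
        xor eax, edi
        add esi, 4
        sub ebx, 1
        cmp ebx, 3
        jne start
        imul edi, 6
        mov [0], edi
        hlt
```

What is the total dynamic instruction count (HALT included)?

mov edi, 0 → edi=0
mov eax, 8 → eax=8
mov ebx, 8 → ebx=8
mov esi, 0 → esi=0
mov edi, [esi] → edi=M[0]=16
xor eax, edi → eax=8^16=24
add esi, 4 → esi=0+4=4
sub ebx, 1 → ebx=8-1=7
cmp ebx, 3  (cmp 7,3)
jne start: taken
mov edi, [esi] → edi=M[4]=1
xor eax, edi → eax=24^1=25
add esi, 4 → esi=4+4=8
sub ebx, 1 → ebx=7-1=6
cmp ebx, 3  (cmp 6,3)
jne start: taken
mov edi, [esi] → edi=M[8]=12
xor eax, edi → eax=25^12=21
add esi, 4 → esi=8+4=12
sub ebx, 1 → ebx=6-1=5
cmp ebx, 3  (cmp 5,3)
jne start: taken
mov edi, [esi] → edi=M[12]=30
xor eax, edi → eax=21^30=11
add esi, 4 → esi=12+4=16
sub ebx, 1 → ebx=5-1=4
cmp ebx, 3  (cmp 4,3)
jne start: taken
mov edi, [esi] → edi=M[16]=25
xor eax, edi → eax=11^25=18
add esi, 4 → esi=16+4=20
sub ebx, 1 → ebx=4-1=3
cmp ebx, 3  (cmp 3,3)
jne start: not taken
imul edi, 6 → edi=25*6=150
mov [0], edi → M[0]=150
halt.
Total executed instructions: 37.

37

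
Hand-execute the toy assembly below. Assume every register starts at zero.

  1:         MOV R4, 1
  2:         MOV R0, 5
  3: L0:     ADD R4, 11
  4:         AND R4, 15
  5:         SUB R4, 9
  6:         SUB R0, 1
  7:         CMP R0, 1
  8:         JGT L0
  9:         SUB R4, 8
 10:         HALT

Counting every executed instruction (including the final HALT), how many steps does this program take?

R4=1
R0=5
R4=1+11=12
R4=12&15=12
R4=12-9=3
R0=5-1=4
CMP R0, 1  (cmp 4,1)
JGT L0: taken
R4=3+11=14
R4=14&15=14
R4=14-9=5
R0=4-1=3
CMP R0, 1  (cmp 3,1)
JGT L0: taken
R4=5+11=16
R4=16&15=0
R4=0-9=-9
R0=3-1=2
CMP R0, 1  (cmp 2,1)
JGT L0: taken
R4=(-9)+11=2
R4=2&15=2
R4=2-9=-7
R0=2-1=1
CMP R0, 1  (cmp 1,1)
JGT L0: not taken
R4=(-7)-8=-15
halt.
Total executed instructions: 28.

28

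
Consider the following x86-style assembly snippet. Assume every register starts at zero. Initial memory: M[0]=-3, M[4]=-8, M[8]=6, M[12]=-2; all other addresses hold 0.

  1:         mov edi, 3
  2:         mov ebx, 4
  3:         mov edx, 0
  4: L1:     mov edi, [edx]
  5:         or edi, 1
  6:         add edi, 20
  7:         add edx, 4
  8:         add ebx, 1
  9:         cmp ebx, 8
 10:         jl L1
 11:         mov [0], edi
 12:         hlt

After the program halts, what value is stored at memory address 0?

edi=3
ebx=4
edx=0
edi=M[0]=-3
edi=(-3)|1=-3
edi=(-3)+20=17
edx=0+4=4
ebx=4+1=5
cmp ebx, 8  (cmp 5,8)
jl L1: taken
edi=M[4]=-8
edi=(-8)|1=-7
edi=(-7)+20=13
edx=4+4=8
ebx=5+1=6
cmp ebx, 8  (cmp 6,8)
jl L1: taken
edi=M[8]=6
edi=6|1=7
edi=7+20=27
edx=8+4=12
ebx=6+1=7
cmp ebx, 8  (cmp 7,8)
jl L1: taken
edi=M[12]=-2
edi=(-2)|1=-1
edi=(-1)+20=19
edx=12+4=16
ebx=7+1=8
cmp ebx, 8  (cmp 8,8)
jl L1: not taken
mov [0], edi → M[0]=19
halt.

19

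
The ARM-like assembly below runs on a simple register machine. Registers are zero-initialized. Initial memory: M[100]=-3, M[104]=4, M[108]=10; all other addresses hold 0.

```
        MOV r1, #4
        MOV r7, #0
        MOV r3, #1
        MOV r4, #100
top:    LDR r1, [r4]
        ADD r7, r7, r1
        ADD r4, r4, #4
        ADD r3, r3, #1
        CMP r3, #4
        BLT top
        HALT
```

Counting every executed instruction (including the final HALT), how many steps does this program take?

after MOV r1, #4: r1=4
after MOV r7, #0: r7=0
after MOV r3, #1: r3=1
after MOV r4, #100: r4=100
after LDR r1, [r4]: r1=M[100]=-3
after ADD r7, r7, r1: r7=0+(-3)=-3
after ADD r4, r4, #4: r4=100+4=104
after ADD r3, r3, #1: r3=1+1=2
CMP r3, #4  (cmp 2,4)
BLT top: taken
after LDR r1, [r4]: r1=M[104]=4
after ADD r7, r7, r1: r7=(-3)+4=1
after ADD r4, r4, #4: r4=104+4=108
after ADD r3, r3, #1: r3=2+1=3
CMP r3, #4  (cmp 3,4)
BLT top: taken
after LDR r1, [r4]: r1=M[108]=10
after ADD r7, r7, r1: r7=1+10=11
after ADD r4, r4, #4: r4=108+4=112
after ADD r3, r3, #1: r3=3+1=4
CMP r3, #4  (cmp 4,4)
BLT top: not taken
halt.
Total executed instructions: 23.

23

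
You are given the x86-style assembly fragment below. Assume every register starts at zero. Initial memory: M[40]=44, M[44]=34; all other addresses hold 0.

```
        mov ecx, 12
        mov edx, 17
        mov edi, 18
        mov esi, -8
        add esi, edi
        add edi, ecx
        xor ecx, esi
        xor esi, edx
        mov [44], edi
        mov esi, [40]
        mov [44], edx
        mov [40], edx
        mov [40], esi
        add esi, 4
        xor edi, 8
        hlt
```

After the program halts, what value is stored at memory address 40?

mov ecx, 12 → ecx=12
mov edx, 17 → edx=17
mov edi, 18 → edi=18
mov esi, -8 → esi=-8
add esi, edi → esi=(-8)+18=10
add edi, ecx → edi=18+12=30
xor ecx, esi → ecx=12^10=6
xor esi, edx → esi=10^17=27
mov [44], edi → M[44]=30
mov esi, [40] → esi=M[40]=44
mov [44], edx → M[44]=17
mov [40], edx → M[40]=17
mov [40], esi → M[40]=44
add esi, 4 → esi=44+4=48
xor edi, 8 → edi=30^8=22
halt.

44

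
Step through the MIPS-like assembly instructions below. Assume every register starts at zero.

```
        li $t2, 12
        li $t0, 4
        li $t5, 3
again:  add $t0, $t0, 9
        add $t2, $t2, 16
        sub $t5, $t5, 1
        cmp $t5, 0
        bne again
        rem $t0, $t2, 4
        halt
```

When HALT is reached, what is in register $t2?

after li $t2, 12: $t2=12
after li $t0, 4: $t0=4
after li $t5, 3: $t5=3
after add $t0, $t0, 9: $t0=4+9=13
after add $t2, $t2, 16: $t2=12+16=28
after sub $t5, $t5, 1: $t5=3-1=2
cmp $t5, 0  (cmp 2,0)
bne again: taken
after add $t0, $t0, 9: $t0=13+9=22
after add $t2, $t2, 16: $t2=28+16=44
after sub $t5, $t5, 1: $t5=2-1=1
cmp $t5, 0  (cmp 1,0)
bne again: taken
after add $t0, $t0, 9: $t0=22+9=31
after add $t2, $t2, 16: $t2=44+16=60
after sub $t5, $t5, 1: $t5=1-1=0
cmp $t5, 0  (cmp 0,0)
bne again: not taken
after rem $t0, $t2, 4: $t0=60%4=0
halt.

60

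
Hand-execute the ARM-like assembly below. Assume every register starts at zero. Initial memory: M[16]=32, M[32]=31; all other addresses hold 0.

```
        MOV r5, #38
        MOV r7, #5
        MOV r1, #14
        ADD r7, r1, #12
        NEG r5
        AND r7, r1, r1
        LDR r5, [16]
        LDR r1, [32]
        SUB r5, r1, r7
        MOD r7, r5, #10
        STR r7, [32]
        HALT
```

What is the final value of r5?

MOV r5, #38 → r5=38
MOV r7, #5 → r7=5
MOV r1, #14 → r1=14
ADD r7, r1, #12 → r7=14+12=26
NEG r5 → r5=-(38)=-38
AND r7, r1, r1 → r7=14&14=14
LDR r5, [16] → r5=M[16]=32
LDR r1, [32] → r1=M[32]=31
SUB r5, r1, r7 → r5=31-14=17
MOD r7, r5, #10 → r7=17%10=7
STR r7, [32] → M[32]=7
halt.

17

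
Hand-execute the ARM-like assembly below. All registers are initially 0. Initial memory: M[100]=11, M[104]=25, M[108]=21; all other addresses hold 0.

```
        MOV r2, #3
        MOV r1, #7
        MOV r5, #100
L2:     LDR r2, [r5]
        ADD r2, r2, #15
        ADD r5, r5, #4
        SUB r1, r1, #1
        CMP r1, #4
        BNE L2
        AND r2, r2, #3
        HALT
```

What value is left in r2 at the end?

0

r2=3
r1=7
r5=100
r2=M[100]=11
r2=11+15=26
r5=100+4=104
r1=7-1=6
CMP r1, #4  (cmp 6,4)
BNE L2: taken
r2=M[104]=25
r2=25+15=40
r5=104+4=108
r1=6-1=5
CMP r1, #4  (cmp 5,4)
BNE L2: taken
r2=M[108]=21
r2=21+15=36
r5=108+4=112
r1=5-1=4
CMP r1, #4  (cmp 4,4)
BNE L2: not taken
r2=36&3=0
halt.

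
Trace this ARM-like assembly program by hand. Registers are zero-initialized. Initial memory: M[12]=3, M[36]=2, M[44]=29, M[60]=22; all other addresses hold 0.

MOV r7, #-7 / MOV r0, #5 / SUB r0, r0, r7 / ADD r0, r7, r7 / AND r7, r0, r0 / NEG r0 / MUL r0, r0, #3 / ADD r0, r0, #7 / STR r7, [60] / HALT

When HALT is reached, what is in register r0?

49

r7=-7
r0=5
r0=5-(-7)=12
r0=(-7)+(-7)=-14
r7=(-14)&(-14)=-14
r0=-(-14)=14
r0=14*3=42
r0=42+7=49
STR r7, [60] → M[60]=-14
halt.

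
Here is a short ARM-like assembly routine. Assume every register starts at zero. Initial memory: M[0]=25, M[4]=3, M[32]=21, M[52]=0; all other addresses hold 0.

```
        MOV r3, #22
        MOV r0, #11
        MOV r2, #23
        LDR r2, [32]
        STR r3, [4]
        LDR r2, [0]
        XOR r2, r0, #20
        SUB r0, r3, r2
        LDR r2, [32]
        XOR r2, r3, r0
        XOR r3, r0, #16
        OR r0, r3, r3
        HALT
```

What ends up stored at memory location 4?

22

MOV r3, #22 → r3=22
MOV r0, #11 → r0=11
MOV r2, #23 → r2=23
LDR r2, [32] → r2=M[32]=21
STR r3, [4] → M[4]=22
LDR r2, [0] → r2=M[0]=25
XOR r2, r0, #20 → r2=11^20=31
SUB r0, r3, r2 → r0=22-31=-9
LDR r2, [32] → r2=M[32]=21
XOR r2, r3, r0 → r2=22^(-9)=-31
XOR r3, r0, #16 → r3=(-9)^16=-25
OR r0, r3, r3 → r0=(-25)|(-25)=-25
halt.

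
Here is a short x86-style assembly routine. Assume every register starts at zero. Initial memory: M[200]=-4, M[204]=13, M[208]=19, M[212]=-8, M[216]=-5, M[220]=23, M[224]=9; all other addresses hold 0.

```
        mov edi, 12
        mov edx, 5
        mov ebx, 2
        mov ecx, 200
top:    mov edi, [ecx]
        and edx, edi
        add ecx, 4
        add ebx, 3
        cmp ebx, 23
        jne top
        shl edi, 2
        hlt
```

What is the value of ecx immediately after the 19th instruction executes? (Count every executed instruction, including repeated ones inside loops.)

edi=12
edx=5
ebx=2
ecx=200
edi=M[200]=-4
edx=5&(-4)=4
ecx=200+4=204
ebx=2+3=5
cmp ebx, 23  (cmp 5,23)
jne top: taken
edi=M[204]=13
edx=4&13=4
ecx=204+4=208
ebx=5+3=8
cmp ebx, 23  (cmp 8,23)
jne top: taken
edi=M[208]=19
edx=4&19=0
ecx=208+4=212
After step 19: ecx = 212.

212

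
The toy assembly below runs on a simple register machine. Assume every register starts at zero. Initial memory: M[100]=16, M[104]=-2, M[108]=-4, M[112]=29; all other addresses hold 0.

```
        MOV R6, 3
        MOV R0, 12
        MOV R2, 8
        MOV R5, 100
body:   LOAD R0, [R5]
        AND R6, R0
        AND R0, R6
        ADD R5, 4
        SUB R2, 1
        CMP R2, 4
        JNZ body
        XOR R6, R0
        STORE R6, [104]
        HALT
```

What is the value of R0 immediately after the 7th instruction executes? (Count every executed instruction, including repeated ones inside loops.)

after MOV R6, 3: R6=3
after MOV R0, 12: R0=12
after MOV R2, 8: R2=8
after MOV R5, 100: R5=100
after LOAD R0, [R5]: R0=M[100]=16
after AND R6, R0: R6=3&16=0
after AND R0, R6: R0=16&0=0
After step 7: R0 = 0.

0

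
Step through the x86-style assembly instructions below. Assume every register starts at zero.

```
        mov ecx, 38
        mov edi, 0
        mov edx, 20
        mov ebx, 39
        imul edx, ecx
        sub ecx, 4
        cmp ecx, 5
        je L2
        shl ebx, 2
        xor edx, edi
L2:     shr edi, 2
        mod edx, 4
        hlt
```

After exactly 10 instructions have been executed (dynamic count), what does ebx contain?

156

after mov ecx, 38: ecx=38
after mov edi, 0: edi=0
after mov edx, 20: edx=20
after mov ebx, 39: ebx=39
after imul edx, ecx: edx=20*38=760
after sub ecx, 4: ecx=38-4=34
cmp ecx, 5  (cmp 34,5)
je L2: not taken
after shl ebx, 2: ebx=39<<2=156
after xor edx, edi: edx=760^0=760
After step 10: ebx = 156.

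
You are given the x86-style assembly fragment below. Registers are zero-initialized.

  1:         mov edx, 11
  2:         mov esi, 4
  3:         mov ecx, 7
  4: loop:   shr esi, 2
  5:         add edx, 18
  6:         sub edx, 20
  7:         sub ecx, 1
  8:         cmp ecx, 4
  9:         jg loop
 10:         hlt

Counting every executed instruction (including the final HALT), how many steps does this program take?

22

edx=11
esi=4
ecx=7
esi=4>>2=1
edx=11+18=29
edx=29-20=9
ecx=7-1=6
cmp ecx, 4  (cmp 6,4)
jg loop: taken
esi=1>>2=0
edx=9+18=27
edx=27-20=7
ecx=6-1=5
cmp ecx, 4  (cmp 5,4)
jg loop: taken
esi=0>>2=0
edx=7+18=25
edx=25-20=5
ecx=5-1=4
cmp ecx, 4  (cmp 4,4)
jg loop: not taken
halt.
Total executed instructions: 22.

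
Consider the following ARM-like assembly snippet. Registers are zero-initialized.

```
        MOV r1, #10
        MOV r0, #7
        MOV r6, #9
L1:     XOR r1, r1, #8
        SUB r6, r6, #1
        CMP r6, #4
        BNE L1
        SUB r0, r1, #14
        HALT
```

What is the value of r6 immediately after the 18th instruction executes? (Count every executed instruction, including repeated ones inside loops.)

5

after MOV r1, #10: r1=10
after MOV r0, #7: r0=7
after MOV r6, #9: r6=9
after XOR r1, r1, #8: r1=10^8=2
after SUB r6, r6, #1: r6=9-1=8
CMP r6, #4  (cmp 8,4)
BNE L1: taken
after XOR r1, r1, #8: r1=2^8=10
after SUB r6, r6, #1: r6=8-1=7
CMP r6, #4  (cmp 7,4)
BNE L1: taken
after XOR r1, r1, #8: r1=10^8=2
after SUB r6, r6, #1: r6=7-1=6
CMP r6, #4  (cmp 6,4)
BNE L1: taken
after XOR r1, r1, #8: r1=2^8=10
after SUB r6, r6, #1: r6=6-1=5
CMP r6, #4  (cmp 5,4)
After step 18: r6 = 5.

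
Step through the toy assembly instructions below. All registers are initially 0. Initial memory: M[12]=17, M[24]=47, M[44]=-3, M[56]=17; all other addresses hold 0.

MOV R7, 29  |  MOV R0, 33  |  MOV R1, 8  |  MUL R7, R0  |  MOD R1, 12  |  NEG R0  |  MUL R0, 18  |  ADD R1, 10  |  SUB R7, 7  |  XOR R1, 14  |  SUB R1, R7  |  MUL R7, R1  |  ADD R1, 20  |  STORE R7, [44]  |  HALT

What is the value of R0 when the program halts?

-594

R7=29
R0=33
R1=8
R7=29*33=957
R1=8%12=8
R0=-(33)=-33
R0=(-33)*18=-594
R1=8+10=18
R7=957-7=950
R1=18^14=28
R1=28-950=-922
R7=950*(-922)=-875900
R1=(-922)+20=-902
STORE R7, [44] → M[44]=-875900
halt.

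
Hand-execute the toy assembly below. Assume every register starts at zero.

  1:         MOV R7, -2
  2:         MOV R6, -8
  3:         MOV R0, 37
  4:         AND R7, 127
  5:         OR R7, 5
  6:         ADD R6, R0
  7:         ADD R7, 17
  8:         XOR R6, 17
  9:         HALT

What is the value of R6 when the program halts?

12

after MOV R7, -2: R7=-2
after MOV R6, -8: R6=-8
after MOV R0, 37: R0=37
after AND R7, 127: R7=(-2)&127=126
after OR R7, 5: R7=126|5=127
after ADD R6, R0: R6=(-8)+37=29
after ADD R7, 17: R7=127+17=144
after XOR R6, 17: R6=29^17=12
halt.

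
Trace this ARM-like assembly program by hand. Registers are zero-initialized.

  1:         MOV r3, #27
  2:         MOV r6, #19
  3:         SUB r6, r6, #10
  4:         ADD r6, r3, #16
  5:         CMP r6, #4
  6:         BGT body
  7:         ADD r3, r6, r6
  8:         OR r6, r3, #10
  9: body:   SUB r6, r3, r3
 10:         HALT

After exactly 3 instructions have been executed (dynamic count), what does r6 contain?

after MOV r3, #27: r3=27
after MOV r6, #19: r6=19
after SUB r6, r6, #10: r6=19-10=9
After step 3: r6 = 9.

9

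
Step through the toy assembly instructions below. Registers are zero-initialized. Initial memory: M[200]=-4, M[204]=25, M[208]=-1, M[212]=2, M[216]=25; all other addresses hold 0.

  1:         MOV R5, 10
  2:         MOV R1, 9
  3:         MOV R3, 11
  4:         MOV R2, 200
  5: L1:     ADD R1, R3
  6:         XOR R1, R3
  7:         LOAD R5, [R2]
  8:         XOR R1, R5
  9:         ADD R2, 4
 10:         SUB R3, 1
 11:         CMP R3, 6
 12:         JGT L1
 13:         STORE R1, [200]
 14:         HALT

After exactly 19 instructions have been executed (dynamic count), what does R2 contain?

208

after MOV R5, 10: R5=10
after MOV R1, 9: R1=9
after MOV R3, 11: R3=11
after MOV R2, 200: R2=200
after ADD R1, R3: R1=9+11=20
after XOR R1, R3: R1=20^11=31
after LOAD R5, [R2]: R5=M[200]=-4
after XOR R1, R5: R1=31^(-4)=-29
after ADD R2, 4: R2=200+4=204
after SUB R3, 1: R3=11-1=10
CMP R3, 6  (cmp 10,6)
JGT L1: taken
after ADD R1, R3: R1=(-29)+10=-19
after XOR R1, R3: R1=(-19)^10=-25
after LOAD R5, [R2]: R5=M[204]=25
after XOR R1, R5: R1=(-25)^25=-2
after ADD R2, 4: R2=204+4=208
after SUB R3, 1: R3=10-1=9
CMP R3, 6  (cmp 9,6)
After step 19: R2 = 208.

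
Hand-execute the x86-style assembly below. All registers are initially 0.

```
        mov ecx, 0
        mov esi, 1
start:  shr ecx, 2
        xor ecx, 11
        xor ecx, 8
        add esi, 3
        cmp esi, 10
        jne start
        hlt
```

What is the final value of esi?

mov ecx, 0 → ecx=0
mov esi, 1 → esi=1
shr ecx, 2 → ecx=0>>2=0
xor ecx, 11 → ecx=0^11=11
xor ecx, 8 → ecx=11^8=3
add esi, 3 → esi=1+3=4
cmp esi, 10  (cmp 4,10)
jne start: taken
shr ecx, 2 → ecx=3>>2=0
xor ecx, 11 → ecx=0^11=11
xor ecx, 8 → ecx=11^8=3
add esi, 3 → esi=4+3=7
cmp esi, 10  (cmp 7,10)
jne start: taken
shr ecx, 2 → ecx=3>>2=0
xor ecx, 11 → ecx=0^11=11
xor ecx, 8 → ecx=11^8=3
add esi, 3 → esi=7+3=10
cmp esi, 10  (cmp 10,10)
jne start: not taken
halt.

10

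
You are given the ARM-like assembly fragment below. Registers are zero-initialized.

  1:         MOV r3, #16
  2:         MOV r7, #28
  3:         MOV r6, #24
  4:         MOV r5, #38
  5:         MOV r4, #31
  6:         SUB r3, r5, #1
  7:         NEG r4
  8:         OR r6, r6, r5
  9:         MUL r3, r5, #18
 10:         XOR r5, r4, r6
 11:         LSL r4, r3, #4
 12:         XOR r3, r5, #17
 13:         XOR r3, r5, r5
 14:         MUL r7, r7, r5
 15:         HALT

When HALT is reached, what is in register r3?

0

MOV r3, #16 → r3=16
MOV r7, #28 → r7=28
MOV r6, #24 → r6=24
MOV r5, #38 → r5=38
MOV r4, #31 → r4=31
SUB r3, r5, #1 → r3=38-1=37
NEG r4 → r4=-(31)=-31
OR r6, r6, r5 → r6=24|38=62
MUL r3, r5, #18 → r3=38*18=684
XOR r5, r4, r6 → r5=(-31)^62=-33
LSL r4, r3, #4 → r4=684<<4=10944
XOR r3, r5, #17 → r3=(-33)^17=-50
XOR r3, r5, r5 → r3=(-33)^(-33)=0
MUL r7, r7, r5 → r7=28*(-33)=-924
halt.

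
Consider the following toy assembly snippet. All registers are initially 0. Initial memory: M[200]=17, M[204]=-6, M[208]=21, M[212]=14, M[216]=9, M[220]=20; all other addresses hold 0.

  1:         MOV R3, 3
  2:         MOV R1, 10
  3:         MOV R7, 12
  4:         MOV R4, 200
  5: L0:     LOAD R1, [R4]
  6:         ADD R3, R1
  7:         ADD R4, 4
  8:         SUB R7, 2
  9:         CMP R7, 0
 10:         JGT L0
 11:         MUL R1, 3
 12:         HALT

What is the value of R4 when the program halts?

after MOV R3, 3: R3=3
after MOV R1, 10: R1=10
after MOV R7, 12: R7=12
after MOV R4, 200: R4=200
after LOAD R1, [R4]: R1=M[200]=17
after ADD R3, R1: R3=3+17=20
after ADD R4, 4: R4=200+4=204
after SUB R7, 2: R7=12-2=10
CMP R7, 0  (cmp 10,0)
JGT L0: taken
after LOAD R1, [R4]: R1=M[204]=-6
after ADD R3, R1: R3=20+(-6)=14
after ADD R4, 4: R4=204+4=208
after SUB R7, 2: R7=10-2=8
CMP R7, 0  (cmp 8,0)
JGT L0: taken
after LOAD R1, [R4]: R1=M[208]=21
after ADD R3, R1: R3=14+21=35
after ADD R4, 4: R4=208+4=212
after SUB R7, 2: R7=8-2=6
CMP R7, 0  (cmp 6,0)
JGT L0: taken
after LOAD R1, [R4]: R1=M[212]=14
after ADD R3, R1: R3=35+14=49
after ADD R4, 4: R4=212+4=216
after SUB R7, 2: R7=6-2=4
CMP R7, 0  (cmp 4,0)
JGT L0: taken
after LOAD R1, [R4]: R1=M[216]=9
after ADD R3, R1: R3=49+9=58
after ADD R4, 4: R4=216+4=220
after SUB R7, 2: R7=4-2=2
CMP R7, 0  (cmp 2,0)
JGT L0: taken
after LOAD R1, [R4]: R1=M[220]=20
after ADD R3, R1: R3=58+20=78
after ADD R4, 4: R4=220+4=224
after SUB R7, 2: R7=2-2=0
CMP R7, 0  (cmp 0,0)
JGT L0: not taken
after MUL R1, 3: R1=20*3=60
halt.

224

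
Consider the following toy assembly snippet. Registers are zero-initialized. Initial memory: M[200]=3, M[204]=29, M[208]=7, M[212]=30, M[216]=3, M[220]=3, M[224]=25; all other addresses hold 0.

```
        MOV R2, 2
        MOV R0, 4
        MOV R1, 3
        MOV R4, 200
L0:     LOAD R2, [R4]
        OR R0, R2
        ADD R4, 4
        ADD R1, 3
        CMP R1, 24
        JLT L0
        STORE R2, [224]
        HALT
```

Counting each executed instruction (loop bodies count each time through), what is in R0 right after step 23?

31

MOV R2, 2 → R2=2
MOV R0, 4 → R0=4
MOV R1, 3 → R1=3
MOV R4, 200 → R4=200
LOAD R2, [R4] → R2=M[200]=3
OR R0, R2 → R0=4|3=7
ADD R4, 4 → R4=200+4=204
ADD R1, 3 → R1=3+3=6
CMP R1, 24  (cmp 6,24)
JLT L0: taken
LOAD R2, [R4] → R2=M[204]=29
OR R0, R2 → R0=7|29=31
ADD R4, 4 → R4=204+4=208
ADD R1, 3 → R1=6+3=9
CMP R1, 24  (cmp 9,24)
JLT L0: taken
LOAD R2, [R4] → R2=M[208]=7
OR R0, R2 → R0=31|7=31
ADD R4, 4 → R4=208+4=212
ADD R1, 3 → R1=9+3=12
CMP R1, 24  (cmp 12,24)
JLT L0: taken
LOAD R2, [R4] → R2=M[212]=30
After step 23: R0 = 31.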